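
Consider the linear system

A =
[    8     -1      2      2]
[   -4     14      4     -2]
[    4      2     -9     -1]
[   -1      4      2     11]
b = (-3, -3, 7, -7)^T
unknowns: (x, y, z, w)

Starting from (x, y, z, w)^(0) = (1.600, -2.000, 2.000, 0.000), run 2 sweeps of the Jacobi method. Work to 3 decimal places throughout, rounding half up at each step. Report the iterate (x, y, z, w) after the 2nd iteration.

(-0.257, -0.408, -1.337, -0.526)

Iteration 1:
  x = (-3 - (-1)·-2.000 - (2)·2.000 - (2)·0.000) / (8) = -1.125
  y = (-3 - (-4)·1.600 - (4)·2.000 - (-2)·0.000) / (14) = -0.329
  z = (7 - (4)·1.600 - (2)·-2.000 - (-1)·0.000) / (-9) = -0.511
  w = (-7 - (-1)·1.600 - (4)·-2.000 - (2)·2.000) / (11) = -0.127
Iteration 2:
  x = (-3 - (-1)·-0.329 - (2)·-0.511 - (2)·-0.127) / (8) = -0.257
  y = (-3 - (-4)·-1.125 - (4)·-0.511 - (-2)·-0.127) / (14) = -0.408
  z = (7 - (4)·-1.125 - (2)·-0.329 - (-1)·-0.127) / (-9) = -1.337
  w = (-7 - (-1)·-1.125 - (4)·-0.329 - (2)·-0.511) / (11) = -0.526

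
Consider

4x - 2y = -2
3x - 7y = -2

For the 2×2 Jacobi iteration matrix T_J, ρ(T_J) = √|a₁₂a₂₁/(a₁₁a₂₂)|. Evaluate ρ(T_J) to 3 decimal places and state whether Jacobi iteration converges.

a₁₂a₂₁/(a₁₁a₂₂) = (-2)·(3) / ((4)·(-7)) = 0.214286
ρ = √|0.214286| = √0.214286 = 0.463
ρ < 1, so Jacobi converges

0.463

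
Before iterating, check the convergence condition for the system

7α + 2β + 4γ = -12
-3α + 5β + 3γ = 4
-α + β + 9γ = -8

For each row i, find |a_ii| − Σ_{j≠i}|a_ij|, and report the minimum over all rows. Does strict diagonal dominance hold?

-1

row 1: |7| − (2+4) = 1
row 2: |5| − (3+3) = -1
row 3: |9| − (1+1) = 7
minimum over rows = -1 → not strictly diagonally dominant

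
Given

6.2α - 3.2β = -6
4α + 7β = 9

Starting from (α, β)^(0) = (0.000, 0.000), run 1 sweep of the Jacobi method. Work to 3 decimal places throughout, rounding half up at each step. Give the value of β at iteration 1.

Iteration 1:
  α = (-6 - (-3.2)·0.000) / (6.2) = -0.968
  β = (9 - (4)·0.000) / (7) = 1.286

1.286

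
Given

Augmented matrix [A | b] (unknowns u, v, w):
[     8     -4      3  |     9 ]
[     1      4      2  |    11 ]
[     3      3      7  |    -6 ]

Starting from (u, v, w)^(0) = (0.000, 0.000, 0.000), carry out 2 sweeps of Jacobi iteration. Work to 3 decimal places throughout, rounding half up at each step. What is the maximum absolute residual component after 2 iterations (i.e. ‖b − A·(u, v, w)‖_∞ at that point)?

5.574

Iteration 1:
  u = (9 - (-4)·0.000 - (3)·0.000) / (8) = 1.125
  v = (11 - (1)·0.000 - (2)·0.000) / (4) = 2.750
  w = (-6 - (3)·0.000 - (3)·0.000) / (7) = -0.857
Iteration 2:
  u = (9 - (-4)·2.750 - (3)·-0.857) / (8) = 2.821
  v = (11 - (1)·1.125 - (2)·-0.857) / (4) = 2.897
  w = (-6 - (3)·1.125 - (3)·2.750) / (7) = -2.518
Residual b − A·x = (5.574, 1.627, -5.528); ∞-norm = 5.574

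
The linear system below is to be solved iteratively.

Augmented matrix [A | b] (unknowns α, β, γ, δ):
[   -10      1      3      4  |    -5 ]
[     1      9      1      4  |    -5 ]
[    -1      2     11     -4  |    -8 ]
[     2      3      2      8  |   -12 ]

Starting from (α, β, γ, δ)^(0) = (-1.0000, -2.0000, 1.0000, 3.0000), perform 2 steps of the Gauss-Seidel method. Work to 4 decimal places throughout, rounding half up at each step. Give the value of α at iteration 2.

0.0155

Iteration 1:
  α = (-5 - (1)·-2.0000 - (3)·1.0000 - (4)·3.0000) / (-10) = 1.8000
  β = (-5 - (1)·1.8000 - (1)·1.0000 - (4)·3.0000) / (9) = -2.2000
  γ = (-8 - (-1)·1.8000 - (2)·-2.2000 - (-4)·3.0000) / (11) = 0.9273
  δ = (-12 - (2)·1.8000 - (3)·-2.2000 - (2)·0.9273) / (8) = -1.3568
Iteration 2:
  α = (-5 - (1)·-2.2000 - (3)·0.9273 - (4)·-1.3568) / (-10) = 0.0155
  β = (-5 - (1)·0.0155 - (1)·0.9273 - (4)·-1.3568) / (9) = -0.0573
  γ = (-8 - (-1)·0.0155 - (2)·-0.0573 - (-4)·-1.3568) / (11) = -1.2088
  δ = (-12 - (2)·0.0155 - (3)·-0.0573 - (2)·-1.2088) / (8) = -1.1802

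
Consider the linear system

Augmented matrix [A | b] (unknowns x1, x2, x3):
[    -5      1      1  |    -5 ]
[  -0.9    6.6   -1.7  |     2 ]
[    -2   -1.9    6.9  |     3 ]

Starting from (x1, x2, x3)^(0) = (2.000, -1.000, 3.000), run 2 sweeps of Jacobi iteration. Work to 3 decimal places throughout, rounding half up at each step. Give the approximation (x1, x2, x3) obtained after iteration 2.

Iteration 1:
  x1 = (-5 - (1)·-1.000 - (1)·3.000) / (-5) = 1.400
  x2 = (2 - (-0.9)·2.000 - (-1.7)·3.000) / (6.6) = 1.348
  x3 = (3 - (-2)·2.000 - (-1.9)·-1.000) / (6.9) = 0.739
Iteration 2:
  x1 = (-5 - (1)·1.348 - (1)·0.739) / (-5) = 1.417
  x2 = (2 - (-0.9)·1.400 - (-1.7)·0.739) / (6.6) = 0.684
  x3 = (3 - (-2)·1.400 - (-1.9)·1.348) / (6.9) = 1.212

(1.417, 0.684, 1.212)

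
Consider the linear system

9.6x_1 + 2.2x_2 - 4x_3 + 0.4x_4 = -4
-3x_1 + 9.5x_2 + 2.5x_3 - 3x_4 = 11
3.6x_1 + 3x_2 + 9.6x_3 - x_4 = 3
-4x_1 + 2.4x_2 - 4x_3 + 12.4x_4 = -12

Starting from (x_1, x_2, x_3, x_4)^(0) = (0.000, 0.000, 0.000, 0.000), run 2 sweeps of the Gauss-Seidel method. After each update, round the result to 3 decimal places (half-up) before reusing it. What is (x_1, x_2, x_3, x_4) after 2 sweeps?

(-0.538, 0.553, 0.211, -1.180)

Iteration 1:
  x_1 = (-4 - (2.2)·0.000 - (-4)·0.000 - (0.4)·0.000) / (9.6) = -0.417
  x_2 = (11 - (-3)·-0.417 - (2.5)·0.000 - (-3)·0.000) / (9.5) = 1.026
  x_3 = (3 - (3.6)·-0.417 - (3)·1.026 - (-1)·0.000) / (9.6) = 0.148
  x_4 = (-12 - (-4)·-0.417 - (2.4)·1.026 - (-4)·0.148) / (12.4) = -1.253
Iteration 2:
  x_1 = (-4 - (2.2)·1.026 - (-4)·0.148 - (0.4)·-1.253) / (9.6) = -0.538
  x_2 = (11 - (-3)·-0.538 - (2.5)·0.148 - (-3)·-1.253) / (9.5) = 0.553
  x_3 = (3 - (3.6)·-0.538 - (3)·0.553 - (-1)·-1.253) / (9.6) = 0.211
  x_4 = (-12 - (-4)·-0.538 - (2.4)·0.553 - (-4)·0.211) / (12.4) = -1.180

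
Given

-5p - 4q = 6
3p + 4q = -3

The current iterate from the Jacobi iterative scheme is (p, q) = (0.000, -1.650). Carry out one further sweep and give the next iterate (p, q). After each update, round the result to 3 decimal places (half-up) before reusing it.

One sweep:
  p = (6 - (-4)·-1.650) / (-5) = 0.120
  q = (-3 - (3)·0.000) / (4) = -0.750

(0.120, -0.750)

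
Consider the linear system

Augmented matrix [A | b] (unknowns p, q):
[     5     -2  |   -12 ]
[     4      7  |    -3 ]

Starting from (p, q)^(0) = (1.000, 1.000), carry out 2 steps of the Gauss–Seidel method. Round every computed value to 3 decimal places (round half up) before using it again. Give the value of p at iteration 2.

-2.114

Iteration 1:
  p = (-12 - (-2)·1.000) / (5) = -2.000
  q = (-3 - (4)·-2.000) / (7) = 0.714
Iteration 2:
  p = (-12 - (-2)·0.714) / (5) = -2.114
  q = (-3 - (4)·-2.114) / (7) = 0.779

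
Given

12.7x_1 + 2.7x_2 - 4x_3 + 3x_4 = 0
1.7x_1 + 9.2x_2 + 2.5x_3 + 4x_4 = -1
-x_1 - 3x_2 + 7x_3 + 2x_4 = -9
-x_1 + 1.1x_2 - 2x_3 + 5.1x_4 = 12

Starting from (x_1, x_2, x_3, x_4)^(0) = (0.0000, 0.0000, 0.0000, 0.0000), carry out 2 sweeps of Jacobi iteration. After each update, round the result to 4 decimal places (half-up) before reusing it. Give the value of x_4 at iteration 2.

Iteration 1:
  x_1 = (0 - (2.7)·0.0000 - (-4)·0.0000 - (3)·0.0000) / (12.7) = 0.0000
  x_2 = (-1 - (1.7)·0.0000 - (2.5)·0.0000 - (4)·0.0000) / (9.2) = -0.1087
  x_3 = (-9 - (-1)·0.0000 - (-3)·0.0000 - (2)·0.0000) / (7) = -1.2857
  x_4 = (12 - (-1)·0.0000 - (1.1)·0.0000 - (-2)·0.0000) / (5.1) = 2.3529
Iteration 2:
  x_1 = (0 - (2.7)·-0.1087 - (-4)·-1.2857 - (3)·2.3529) / (12.7) = -0.9376
  x_2 = (-1 - (1.7)·0.0000 - (2.5)·-1.2857 - (4)·2.3529) / (9.2) = -0.7823
  x_3 = (-9 - (-1)·0.0000 - (-3)·-0.1087 - (2)·2.3529) / (7) = -2.0046
  x_4 = (12 - (-1)·0.0000 - (1.1)·-0.1087 - (-2)·-1.2857) / (5.1) = 1.8722

1.8722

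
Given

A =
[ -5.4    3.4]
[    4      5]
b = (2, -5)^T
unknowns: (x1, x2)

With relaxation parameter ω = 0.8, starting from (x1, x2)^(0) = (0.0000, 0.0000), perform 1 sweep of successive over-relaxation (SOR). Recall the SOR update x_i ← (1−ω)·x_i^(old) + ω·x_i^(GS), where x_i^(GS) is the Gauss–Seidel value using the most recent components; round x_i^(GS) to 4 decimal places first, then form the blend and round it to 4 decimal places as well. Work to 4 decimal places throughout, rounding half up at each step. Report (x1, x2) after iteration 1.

Iteration 1:
  x1: GS value = (2 - (3.4)·0.0000) / (-5.4) = -0.3704;  x1 ← (1−ω)·0.0000 + ω·-0.3704 = -0.2963
  x2: GS value = (-5 - (4)·-0.2963) / (5) = -0.7630;  x2 ← (1−ω)·0.0000 + ω·-0.7630 = -0.6104

(-0.2963, -0.6104)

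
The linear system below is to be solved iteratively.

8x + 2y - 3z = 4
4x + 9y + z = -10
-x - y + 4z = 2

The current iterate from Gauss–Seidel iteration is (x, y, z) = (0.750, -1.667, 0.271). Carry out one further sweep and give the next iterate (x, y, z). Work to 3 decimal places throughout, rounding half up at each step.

One sweep:
  x = (4 - (2)·-1.667 - (-3)·0.271) / (8) = 1.018
  y = (-10 - (4)·1.018 - (1)·0.271) / (9) = -1.594
  z = (2 - (-1)·1.018 - (-1)·-1.594) / (4) = 0.356

(1.018, -1.594, 0.356)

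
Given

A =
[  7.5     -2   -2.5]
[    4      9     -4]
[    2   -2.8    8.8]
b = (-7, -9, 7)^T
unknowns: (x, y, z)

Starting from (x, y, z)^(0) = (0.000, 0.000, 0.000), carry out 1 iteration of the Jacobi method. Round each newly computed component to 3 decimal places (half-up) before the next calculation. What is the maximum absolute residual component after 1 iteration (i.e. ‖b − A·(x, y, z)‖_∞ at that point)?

Iteration 1:
  x = (-7 - (-2)·0.000 - (-2.5)·0.000) / (7.5) = -0.933
  y = (-9 - (4)·0.000 - (-4)·0.000) / (9) = -1.000
  z = (7 - (2)·0.000 - (-2.8)·0.000) / (8.8) = 0.795
Residual b − A·x = (-0.015, 6.912, -0.930); ∞-norm = 6.912

6.912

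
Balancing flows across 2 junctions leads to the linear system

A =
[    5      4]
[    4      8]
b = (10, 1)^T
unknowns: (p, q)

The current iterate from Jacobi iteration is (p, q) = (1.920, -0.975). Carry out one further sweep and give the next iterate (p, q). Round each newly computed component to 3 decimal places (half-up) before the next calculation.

(2.780, -0.835)

One sweep:
  p = (10 - (4)·-0.975) / (5) = 2.780
  q = (1 - (4)·1.920) / (8) = -0.835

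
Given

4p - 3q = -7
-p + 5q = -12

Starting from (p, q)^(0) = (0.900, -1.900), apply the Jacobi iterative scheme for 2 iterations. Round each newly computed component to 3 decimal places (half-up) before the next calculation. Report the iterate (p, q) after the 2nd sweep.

Iteration 1:
  p = (-7 - (-3)·-1.900) / (4) = -3.175
  q = (-12 - (-1)·0.900) / (5) = -2.220
Iteration 2:
  p = (-7 - (-3)·-2.220) / (4) = -3.415
  q = (-12 - (-1)·-3.175) / (5) = -3.035

(-3.415, -3.035)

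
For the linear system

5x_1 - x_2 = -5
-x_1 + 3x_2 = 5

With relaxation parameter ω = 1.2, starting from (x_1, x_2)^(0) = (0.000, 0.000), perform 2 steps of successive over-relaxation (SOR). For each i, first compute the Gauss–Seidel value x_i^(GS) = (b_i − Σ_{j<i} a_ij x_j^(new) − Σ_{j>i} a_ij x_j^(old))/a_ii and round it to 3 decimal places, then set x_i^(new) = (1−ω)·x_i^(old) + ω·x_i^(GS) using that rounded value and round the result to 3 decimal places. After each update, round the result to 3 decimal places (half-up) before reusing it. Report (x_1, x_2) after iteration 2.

(-0.595, 1.458)

Iteration 1:
  x_1: GS value = (-5 - (-1)·0.000) / (5) = -1.000;  x_1 ← (1−ω)·0.000 + ω·-1.000 = -1.200
  x_2: GS value = (5 - (-1)·-1.200) / (3) = 1.267;  x_2 ← (1−ω)·0.000 + ω·1.267 = 1.520
Iteration 2:
  x_1: GS value = (-5 - (-1)·1.520) / (5) = -0.696;  x_1 ← (1−ω)·-1.200 + ω·-0.696 = -0.595
  x_2: GS value = (5 - (-1)·-0.595) / (3) = 1.468;  x_2 ← (1−ω)·1.520 + ω·1.468 = 1.458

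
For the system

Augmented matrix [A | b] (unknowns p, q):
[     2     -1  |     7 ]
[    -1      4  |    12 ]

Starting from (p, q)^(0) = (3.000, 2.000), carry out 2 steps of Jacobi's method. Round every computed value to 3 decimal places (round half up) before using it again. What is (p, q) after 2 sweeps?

Iteration 1:
  p = (7 - (-1)·2.000) / (2) = 4.500
  q = (12 - (-1)·3.000) / (4) = 3.750
Iteration 2:
  p = (7 - (-1)·3.750) / (2) = 5.375
  q = (12 - (-1)·4.500) / (4) = 4.125

(5.375, 4.125)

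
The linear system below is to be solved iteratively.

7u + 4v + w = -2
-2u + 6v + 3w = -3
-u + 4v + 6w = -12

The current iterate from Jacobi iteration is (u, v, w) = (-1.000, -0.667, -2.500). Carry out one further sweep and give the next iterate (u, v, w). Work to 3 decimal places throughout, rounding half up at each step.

One sweep:
  u = (-2 - (4)·-0.667 - (1)·-2.500) / (7) = 0.453
  v = (-3 - (-2)·-1.000 - (3)·-2.500) / (6) = 0.417
  w = (-12 - (-1)·-1.000 - (4)·-0.667) / (6) = -1.722

(0.453, 0.417, -1.722)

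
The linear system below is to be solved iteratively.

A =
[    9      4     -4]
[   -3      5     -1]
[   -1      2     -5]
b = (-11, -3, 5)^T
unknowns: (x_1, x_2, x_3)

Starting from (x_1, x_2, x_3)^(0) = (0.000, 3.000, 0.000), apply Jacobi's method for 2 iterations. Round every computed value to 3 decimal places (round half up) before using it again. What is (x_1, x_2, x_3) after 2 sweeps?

Iteration 1:
  x_1 = (-11 - (4)·3.000 - (-4)·0.000) / (9) = -2.556
  x_2 = (-3 - (-3)·0.000 - (-1)·0.000) / (5) = -0.600
  x_3 = (5 - (-1)·0.000 - (2)·3.000) / (-5) = 0.200
Iteration 2:
  x_1 = (-11 - (4)·-0.600 - (-4)·0.200) / (9) = -0.867
  x_2 = (-3 - (-3)·-2.556 - (-1)·0.200) / (5) = -2.094
  x_3 = (5 - (-1)·-2.556 - (2)·-0.600) / (-5) = -0.729

(-0.867, -2.094, -0.729)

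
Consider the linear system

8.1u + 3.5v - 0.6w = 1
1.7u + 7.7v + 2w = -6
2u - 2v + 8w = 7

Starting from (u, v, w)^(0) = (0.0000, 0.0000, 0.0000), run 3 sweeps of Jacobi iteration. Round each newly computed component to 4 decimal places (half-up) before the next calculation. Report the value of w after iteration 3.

Iteration 1:
  u = (1 - (3.5)·0.0000 - (-0.6)·0.0000) / (8.1) = 0.1235
  v = (-6 - (1.7)·0.0000 - (2)·0.0000) / (7.7) = -0.7792
  w = (7 - (2)·0.0000 - (-2)·0.0000) / (8) = 0.8750
Iteration 2:
  u = (1 - (3.5)·-0.7792 - (-0.6)·0.8750) / (8.1) = 0.5250
  v = (-6 - (1.7)·0.1235 - (2)·0.8750) / (7.7) = -1.0338
  w = (7 - (2)·0.1235 - (-2)·-0.7792) / (8) = 0.6493
Iteration 3:
  u = (1 - (3.5)·-1.0338 - (-0.6)·0.6493) / (8.1) = 0.6183
  v = (-6 - (1.7)·0.5250 - (2)·0.6493) / (7.7) = -1.0638
  w = (7 - (2)·0.5250 - (-2)·-1.0338) / (8) = 0.4853

0.4853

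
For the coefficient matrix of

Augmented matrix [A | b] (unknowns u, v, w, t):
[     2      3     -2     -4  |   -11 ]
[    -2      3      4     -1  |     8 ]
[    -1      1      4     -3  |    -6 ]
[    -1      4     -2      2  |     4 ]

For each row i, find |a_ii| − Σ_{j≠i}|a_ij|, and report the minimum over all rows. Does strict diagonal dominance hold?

row 1: |2| − (3+2+4) = -7
row 2: |3| − (2+4+1) = -4
row 3: |4| − (1+1+3) = -1
row 4: |2| − (1+4+2) = -5
minimum over rows = -7 → not strictly diagonally dominant

-7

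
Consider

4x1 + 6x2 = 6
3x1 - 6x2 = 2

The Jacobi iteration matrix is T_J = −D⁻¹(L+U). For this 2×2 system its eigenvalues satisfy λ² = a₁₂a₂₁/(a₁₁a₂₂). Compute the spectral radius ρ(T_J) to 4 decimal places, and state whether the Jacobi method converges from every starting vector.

a₁₂a₂₁/(a₁₁a₂₂) = (6)·(3) / ((4)·(-6)) = -0.750000
ρ = √|-0.750000| = √0.750000 = 0.8660
ρ < 1, so Jacobi converges

0.8660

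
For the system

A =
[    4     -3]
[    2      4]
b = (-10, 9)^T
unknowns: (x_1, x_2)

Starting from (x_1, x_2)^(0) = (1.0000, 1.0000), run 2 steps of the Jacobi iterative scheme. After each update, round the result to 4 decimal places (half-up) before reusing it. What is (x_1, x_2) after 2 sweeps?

Iteration 1:
  x_1 = (-10 - (-3)·1.0000) / (4) = -1.7500
  x_2 = (9 - (2)·1.0000) / (4) = 1.7500
Iteration 2:
  x_1 = (-10 - (-3)·1.7500) / (4) = -1.1875
  x_2 = (9 - (2)·-1.7500) / (4) = 3.1250

(-1.1875, 3.1250)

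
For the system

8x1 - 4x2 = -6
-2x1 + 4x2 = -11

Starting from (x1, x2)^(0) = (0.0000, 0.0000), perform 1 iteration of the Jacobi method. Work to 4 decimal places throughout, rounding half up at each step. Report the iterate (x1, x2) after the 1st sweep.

Iteration 1:
  x1 = (-6 - (-4)·0.0000) / (8) = -0.7500
  x2 = (-11 - (-2)·0.0000) / (4) = -2.7500

(-0.7500, -2.7500)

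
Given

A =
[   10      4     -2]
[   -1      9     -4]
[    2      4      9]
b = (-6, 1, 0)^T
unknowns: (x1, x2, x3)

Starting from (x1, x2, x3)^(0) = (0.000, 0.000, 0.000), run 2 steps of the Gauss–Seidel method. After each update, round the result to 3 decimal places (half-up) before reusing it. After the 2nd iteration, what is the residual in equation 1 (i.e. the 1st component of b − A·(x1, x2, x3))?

-0.254

Iteration 1:
  x1 = (-6 - (4)·0.000 - (-2)·0.000) / (10) = -0.600
  x2 = (1 - (-1)·-0.600 - (-4)·0.000) / (9) = 0.044
  x3 = (0 - (2)·-0.600 - (4)·0.044) / (9) = 0.114
Iteration 2:
  x1 = (-6 - (4)·0.044 - (-2)·0.114) / (10) = -0.595
  x2 = (1 - (-1)·-0.595 - (-4)·0.114) / (9) = 0.096
  x3 = (0 - (2)·-0.595 - (4)·0.096) / (9) = 0.090
Residual b − A·x = (-0.254, -0.099, -0.004)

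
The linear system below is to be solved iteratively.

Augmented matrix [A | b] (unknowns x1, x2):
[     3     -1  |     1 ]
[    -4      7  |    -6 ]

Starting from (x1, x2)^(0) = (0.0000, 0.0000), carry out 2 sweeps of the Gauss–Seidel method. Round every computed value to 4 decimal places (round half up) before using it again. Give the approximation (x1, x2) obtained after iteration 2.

(0.1111, -0.7937)

Iteration 1:
  x1 = (1 - (-1)·0.0000) / (3) = 0.3333
  x2 = (-6 - (-4)·0.3333) / (7) = -0.6667
Iteration 2:
  x1 = (1 - (-1)·-0.6667) / (3) = 0.1111
  x2 = (-6 - (-4)·0.1111) / (7) = -0.7937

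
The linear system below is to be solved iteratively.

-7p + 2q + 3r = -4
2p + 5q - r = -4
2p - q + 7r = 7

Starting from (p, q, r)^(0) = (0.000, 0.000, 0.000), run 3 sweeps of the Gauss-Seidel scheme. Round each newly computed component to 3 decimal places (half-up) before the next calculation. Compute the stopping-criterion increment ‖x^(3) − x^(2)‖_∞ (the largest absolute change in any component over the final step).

0.048

Iteration 1:
  p = (-4 - (2)·0.000 - (3)·0.000) / (-7) = 0.571
  q = (-4 - (2)·0.571 - (-1)·0.000) / (5) = -1.028
  r = (7 - (2)·0.571 - (-1)·-1.028) / (7) = 0.690
Iteration 2:
  p = (-4 - (2)·-1.028 - (3)·0.690) / (-7) = 0.573
  q = (-4 - (2)·0.573 - (-1)·0.690) / (5) = -0.891
  r = (7 - (2)·0.573 - (-1)·-0.891) / (7) = 0.709
Iteration 3:
  p = (-4 - (2)·-0.891 - (3)·0.709) / (-7) = 0.621
  q = (-4 - (2)·0.621 - (-1)·0.709) / (5) = -0.907
  r = (7 - (2)·0.621 - (-1)·-0.907) / (7) = 0.693
Change: (0.048, -0.016, -0.016) → max |·| = 0.048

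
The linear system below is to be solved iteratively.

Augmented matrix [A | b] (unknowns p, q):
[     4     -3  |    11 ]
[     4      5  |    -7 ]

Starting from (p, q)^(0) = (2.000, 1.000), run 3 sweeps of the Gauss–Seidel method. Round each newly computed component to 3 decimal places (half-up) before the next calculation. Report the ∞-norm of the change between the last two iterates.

2.340

Iteration 1:
  p = (11 - (-3)·1.000) / (4) = 3.500
  q = (-7 - (4)·3.500) / (5) = -4.200
Iteration 2:
  p = (11 - (-3)·-4.200) / (4) = -0.400
  q = (-7 - (4)·-0.400) / (5) = -1.080
Iteration 3:
  p = (11 - (-3)·-1.080) / (4) = 1.940
  q = (-7 - (4)·1.940) / (5) = -2.952
Change: (2.340, -1.872) → max |·| = 2.340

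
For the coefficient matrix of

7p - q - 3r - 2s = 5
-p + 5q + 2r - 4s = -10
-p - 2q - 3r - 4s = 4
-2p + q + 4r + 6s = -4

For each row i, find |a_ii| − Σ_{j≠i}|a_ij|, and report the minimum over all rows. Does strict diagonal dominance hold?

-4

row 1: |7| − (1+3+2) = 1
row 2: |5| − (1+2+4) = -2
row 3: |-3| − (1+2+4) = -4
row 4: |6| − (2+1+4) = -1
minimum over rows = -4 → not strictly diagonally dominant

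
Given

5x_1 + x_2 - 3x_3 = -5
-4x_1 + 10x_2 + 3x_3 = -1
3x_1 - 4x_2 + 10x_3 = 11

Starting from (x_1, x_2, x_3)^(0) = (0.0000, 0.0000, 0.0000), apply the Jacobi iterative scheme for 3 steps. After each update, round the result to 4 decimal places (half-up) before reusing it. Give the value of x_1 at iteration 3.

-0.0180

Iteration 1:
  x_1 = (-5 - (1)·0.0000 - (-3)·0.0000) / (5) = -1.0000
  x_2 = (-1 - (-4)·0.0000 - (3)·0.0000) / (10) = -0.1000
  x_3 = (11 - (3)·0.0000 - (-4)·0.0000) / (10) = 1.1000
Iteration 2:
  x_1 = (-5 - (1)·-0.1000 - (-3)·1.1000) / (5) = -0.3200
  x_2 = (-1 - (-4)·-1.0000 - (3)·1.1000) / (10) = -0.8300
  x_3 = (11 - (3)·-1.0000 - (-4)·-0.1000) / (10) = 1.3600
Iteration 3:
  x_1 = (-5 - (1)·-0.8300 - (-3)·1.3600) / (5) = -0.0180
  x_2 = (-1 - (-4)·-0.3200 - (3)·1.3600) / (10) = -0.6360
  x_3 = (11 - (3)·-0.3200 - (-4)·-0.8300) / (10) = 0.8640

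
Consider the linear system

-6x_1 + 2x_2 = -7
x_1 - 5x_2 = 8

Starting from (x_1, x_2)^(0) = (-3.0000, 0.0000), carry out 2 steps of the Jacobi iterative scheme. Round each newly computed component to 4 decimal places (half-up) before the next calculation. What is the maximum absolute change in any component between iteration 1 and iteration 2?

Iteration 1:
  x_1 = (-7 - (2)·0.0000) / (-6) = 1.1667
  x_2 = (8 - (1)·-3.0000) / (-5) = -2.2000
Iteration 2:
  x_1 = (-7 - (2)·-2.2000) / (-6) = 0.4333
  x_2 = (8 - (1)·1.1667) / (-5) = -1.3667
Change: (-0.7334, 0.8333) → max |·| = 0.8333

0.8333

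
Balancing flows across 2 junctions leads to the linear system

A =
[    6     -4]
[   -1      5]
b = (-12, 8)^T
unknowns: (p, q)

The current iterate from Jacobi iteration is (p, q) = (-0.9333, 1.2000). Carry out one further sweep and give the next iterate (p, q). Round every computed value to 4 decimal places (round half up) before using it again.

(-1.2000, 1.4133)

One sweep:
  p = (-12 - (-4)·1.2000) / (6) = -1.2000
  q = (8 - (-1)·-0.9333) / (5) = 1.4133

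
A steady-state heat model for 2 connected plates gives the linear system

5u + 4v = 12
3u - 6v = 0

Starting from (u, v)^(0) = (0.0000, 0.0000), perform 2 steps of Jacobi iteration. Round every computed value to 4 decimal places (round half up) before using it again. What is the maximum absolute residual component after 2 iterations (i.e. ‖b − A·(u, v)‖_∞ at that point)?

Iteration 1:
  u = (12 - (4)·0.0000) / (5) = 2.4000
  v = (0 - (3)·0.0000) / (-6) = 0.0000
Iteration 2:
  u = (12 - (4)·0.0000) / (5) = 2.4000
  v = (0 - (3)·2.4000) / (-6) = 1.2000
Residual b − A·x = (-4.8000, 0.0000); ∞-norm = 4.8000

4.8000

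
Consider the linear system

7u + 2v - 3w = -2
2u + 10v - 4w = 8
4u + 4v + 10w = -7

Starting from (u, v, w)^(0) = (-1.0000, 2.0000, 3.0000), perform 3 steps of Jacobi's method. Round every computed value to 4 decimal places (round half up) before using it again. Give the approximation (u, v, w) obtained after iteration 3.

(-1.1147, 0.3766, -0.2554)

Iteration 1:
  u = (-2 - (2)·2.0000 - (-3)·3.0000) / (7) = 0.4286
  v = (8 - (2)·-1.0000 - (-4)·3.0000) / (10) = 2.2000
  w = (-7 - (4)·-1.0000 - (4)·2.0000) / (10) = -1.1000
Iteration 2:
  u = (-2 - (2)·2.2000 - (-3)·-1.1000) / (7) = -1.3857
  v = (8 - (2)·0.4286 - (-4)·-1.1000) / (10) = 0.2743
  w = (-7 - (4)·0.4286 - (4)·2.2000) / (10) = -1.7514
Iteration 3:
  u = (-2 - (2)·0.2743 - (-3)·-1.7514) / (7) = -1.1147
  v = (8 - (2)·-1.3857 - (-4)·-1.7514) / (10) = 0.3766
  w = (-7 - (4)·-1.3857 - (4)·0.2743) / (10) = -0.2554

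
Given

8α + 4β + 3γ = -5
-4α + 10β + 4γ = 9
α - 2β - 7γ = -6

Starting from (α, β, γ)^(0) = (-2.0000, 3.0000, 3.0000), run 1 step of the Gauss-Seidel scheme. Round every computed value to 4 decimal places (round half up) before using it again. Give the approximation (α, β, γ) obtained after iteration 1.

(-3.2500, -1.6000, 0.8500)

Iteration 1:
  α = (-5 - (4)·3.0000 - (3)·3.0000) / (8) = -3.2500
  β = (9 - (-4)·-3.2500 - (4)·3.0000) / (10) = -1.6000
  γ = (-6 - (1)·-3.2500 - (-2)·-1.6000) / (-7) = 0.8500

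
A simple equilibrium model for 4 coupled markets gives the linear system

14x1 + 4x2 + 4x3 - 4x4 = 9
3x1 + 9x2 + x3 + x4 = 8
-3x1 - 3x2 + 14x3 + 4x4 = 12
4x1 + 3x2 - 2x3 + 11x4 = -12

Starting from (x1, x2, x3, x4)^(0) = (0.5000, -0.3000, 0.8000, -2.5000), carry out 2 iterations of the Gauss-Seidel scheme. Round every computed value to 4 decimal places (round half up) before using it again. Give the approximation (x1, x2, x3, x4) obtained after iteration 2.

Iteration 1:
  x1 = (9 - (4)·-0.3000 - (4)·0.8000 - (-4)·-2.5000) / (14) = -0.2143
  x2 = (8 - (3)·-0.2143 - (1)·0.8000 - (1)·-2.5000) / (9) = 1.1492
  x3 = (12 - (-3)·-0.2143 - (-3)·1.1492 - (4)·-2.5000) / (14) = 1.7718
  x4 = (-12 - (4)·-0.2143 - (3)·1.1492 - (-2)·1.7718) / (11) = -1.0043
Iteration 2:
  x1 = (9 - (4)·1.1492 - (4)·1.7718 - (-4)·-1.0043) / (14) = -0.4787
  x2 = (8 - (3)·-0.4787 - (1)·1.7718 - (1)·-1.0043) / (9) = 0.9632
  x3 = (12 - (-3)·-0.4787 - (-3)·0.9632 - (4)·-1.0043) / (14) = 1.2479
  x4 = (-12 - (4)·-0.4787 - (3)·0.9632 - (-2)·1.2479) / (11) = -0.9526

(-0.4787, 0.9632, 1.2479, -0.9526)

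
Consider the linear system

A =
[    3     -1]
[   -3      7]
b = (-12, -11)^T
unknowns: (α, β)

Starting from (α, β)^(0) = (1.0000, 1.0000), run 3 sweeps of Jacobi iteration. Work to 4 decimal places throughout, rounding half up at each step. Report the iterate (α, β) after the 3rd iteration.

Iteration 1:
  α = (-12 - (-1)·1.0000) / (3) = -3.6667
  β = (-11 - (-3)·1.0000) / (7) = -1.1429
Iteration 2:
  α = (-12 - (-1)·-1.1429) / (3) = -4.3810
  β = (-11 - (-3)·-3.6667) / (7) = -3.1429
Iteration 3:
  α = (-12 - (-1)·-3.1429) / (3) = -5.0476
  β = (-11 - (-3)·-4.3810) / (7) = -3.4490

(-5.0476, -3.4490)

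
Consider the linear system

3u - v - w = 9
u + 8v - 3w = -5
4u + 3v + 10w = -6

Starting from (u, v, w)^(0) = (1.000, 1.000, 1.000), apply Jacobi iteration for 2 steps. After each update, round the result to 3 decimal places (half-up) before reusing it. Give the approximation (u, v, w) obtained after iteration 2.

Iteration 1:
  u = (9 - (-1)·1.000 - (-1)·1.000) / (3) = 3.667
  v = (-5 - (1)·1.000 - (-3)·1.000) / (8) = -0.375
  w = (-6 - (4)·1.000 - (3)·1.000) / (10) = -1.300
Iteration 2:
  u = (9 - (-1)·-0.375 - (-1)·-1.300) / (3) = 2.442
  v = (-5 - (1)·3.667 - (-3)·-1.300) / (8) = -1.571
  w = (-6 - (4)·3.667 - (3)·-0.375) / (10) = -1.954

(2.442, -1.571, -1.954)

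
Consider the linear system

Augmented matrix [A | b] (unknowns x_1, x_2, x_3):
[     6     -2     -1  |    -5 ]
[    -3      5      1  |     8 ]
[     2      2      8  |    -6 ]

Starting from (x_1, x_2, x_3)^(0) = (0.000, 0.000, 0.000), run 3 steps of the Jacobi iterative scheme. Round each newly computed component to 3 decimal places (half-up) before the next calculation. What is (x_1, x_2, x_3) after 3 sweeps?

Iteration 1:
  x_1 = (-5 - (-2)·0.000 - (-1)·0.000) / (6) = -0.833
  x_2 = (8 - (-3)·0.000 - (1)·0.000) / (5) = 1.600
  x_3 = (-6 - (2)·0.000 - (2)·0.000) / (8) = -0.750
Iteration 2:
  x_1 = (-5 - (-2)·1.600 - (-1)·-0.750) / (6) = -0.425
  x_2 = (8 - (-3)·-0.833 - (1)·-0.750) / (5) = 1.250
  x_3 = (-6 - (2)·-0.833 - (2)·1.600) / (8) = -0.942
Iteration 3:
  x_1 = (-5 - (-2)·1.250 - (-1)·-0.942) / (6) = -0.574
  x_2 = (8 - (-3)·-0.425 - (1)·-0.942) / (5) = 1.533
  x_3 = (-6 - (2)·-0.425 - (2)·1.250) / (8) = -0.956

(-0.574, 1.533, -0.956)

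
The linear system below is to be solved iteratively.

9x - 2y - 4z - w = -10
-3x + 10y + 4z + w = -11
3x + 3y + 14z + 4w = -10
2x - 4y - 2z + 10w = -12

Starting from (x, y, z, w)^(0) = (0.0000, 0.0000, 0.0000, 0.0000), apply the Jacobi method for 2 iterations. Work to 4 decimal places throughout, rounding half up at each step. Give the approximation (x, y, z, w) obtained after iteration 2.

Iteration 1:
  x = (-10 - (-2)·0.0000 - (-4)·0.0000 - (-1)·0.0000) / (9) = -1.1111
  y = (-11 - (-3)·0.0000 - (4)·0.0000 - (1)·0.0000) / (10) = -1.1000
  z = (-10 - (3)·0.0000 - (3)·0.0000 - (4)·0.0000) / (14) = -0.7143
  w = (-12 - (2)·0.0000 - (-4)·0.0000 - (-2)·0.0000) / (10) = -1.2000
Iteration 2:
  x = (-10 - (-2)·-1.1000 - (-4)·-0.7143 - (-1)·-1.2000) / (9) = -1.8064
  y = (-11 - (-3)·-1.1111 - (4)·-0.7143 - (1)·-1.2000) / (10) = -1.0276
  z = (-10 - (3)·-1.1111 - (3)·-1.1000 - (4)·-1.2000) / (14) = 0.1024
  w = (-12 - (2)·-1.1111 - (-4)·-1.1000 - (-2)·-0.7143) / (10) = -1.5606

(-1.8064, -1.0276, 0.1024, -1.5606)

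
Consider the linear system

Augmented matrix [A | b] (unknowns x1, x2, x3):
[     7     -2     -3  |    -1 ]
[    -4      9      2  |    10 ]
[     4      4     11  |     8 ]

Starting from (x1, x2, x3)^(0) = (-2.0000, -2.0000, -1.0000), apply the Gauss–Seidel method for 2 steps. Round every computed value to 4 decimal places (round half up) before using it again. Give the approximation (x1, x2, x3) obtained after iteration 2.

(0.4541, 1.1257, 0.1528)

Iteration 1:
  x1 = (-1 - (-2)·-2.0000 - (-3)·-1.0000) / (7) = -1.1429
  x2 = (10 - (-4)·-1.1429 - (2)·-1.0000) / (9) = 0.8254
  x3 = (8 - (4)·-1.1429 - (4)·0.8254) / (11) = 0.8427
Iteration 2:
  x1 = (-1 - (-2)·0.8254 - (-3)·0.8427) / (7) = 0.4541
  x2 = (10 - (-4)·0.4541 - (2)·0.8427) / (9) = 1.1257
  x3 = (8 - (4)·0.4541 - (4)·1.1257) / (11) = 0.1528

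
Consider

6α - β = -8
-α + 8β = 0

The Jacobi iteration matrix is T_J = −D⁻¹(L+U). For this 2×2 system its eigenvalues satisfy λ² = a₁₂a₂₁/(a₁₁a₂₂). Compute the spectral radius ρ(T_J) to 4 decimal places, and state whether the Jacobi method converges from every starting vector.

a₁₂a₂₁/(a₁₁a₂₂) = (-1)·(-1) / ((6)·(8)) = 0.020833
ρ = √|0.020833| = √0.020833 = 0.1443
ρ < 1, so Jacobi converges

0.1443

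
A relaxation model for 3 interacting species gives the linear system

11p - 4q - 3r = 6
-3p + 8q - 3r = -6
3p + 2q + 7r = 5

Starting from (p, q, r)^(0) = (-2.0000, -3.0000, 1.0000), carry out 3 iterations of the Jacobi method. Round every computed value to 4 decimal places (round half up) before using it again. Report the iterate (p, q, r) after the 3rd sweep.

(0.8811, -0.0183, 0.3553)

Iteration 1:
  p = (6 - (-4)·-3.0000 - (-3)·1.0000) / (11) = -0.2727
  q = (-6 - (-3)·-2.0000 - (-3)·1.0000) / (8) = -1.1250
  r = (5 - (3)·-2.0000 - (2)·-3.0000) / (7) = 2.4286
Iteration 2:
  p = (6 - (-4)·-1.1250 - (-3)·2.4286) / (11) = 0.7987
  q = (-6 - (-3)·-0.2727 - (-3)·2.4286) / (8) = 0.0585
  r = (5 - (3)·-0.2727 - (2)·-1.1250) / (7) = 1.1526
Iteration 3:
  p = (6 - (-4)·0.0585 - (-3)·1.1526) / (11) = 0.8811
  q = (-6 - (-3)·0.7987 - (-3)·1.1526) / (8) = -0.0183
  r = (5 - (3)·0.7987 - (2)·0.0585) / (7) = 0.3553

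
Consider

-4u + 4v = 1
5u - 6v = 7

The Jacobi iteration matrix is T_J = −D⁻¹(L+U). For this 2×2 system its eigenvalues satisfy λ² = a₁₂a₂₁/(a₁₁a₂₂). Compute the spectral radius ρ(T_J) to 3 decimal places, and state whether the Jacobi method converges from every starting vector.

a₁₂a₂₁/(a₁₁a₂₂) = (4)·(5) / ((-4)·(-6)) = 0.833333
ρ = √|0.833333| = √0.833333 = 0.913
ρ < 1, so Jacobi converges

0.913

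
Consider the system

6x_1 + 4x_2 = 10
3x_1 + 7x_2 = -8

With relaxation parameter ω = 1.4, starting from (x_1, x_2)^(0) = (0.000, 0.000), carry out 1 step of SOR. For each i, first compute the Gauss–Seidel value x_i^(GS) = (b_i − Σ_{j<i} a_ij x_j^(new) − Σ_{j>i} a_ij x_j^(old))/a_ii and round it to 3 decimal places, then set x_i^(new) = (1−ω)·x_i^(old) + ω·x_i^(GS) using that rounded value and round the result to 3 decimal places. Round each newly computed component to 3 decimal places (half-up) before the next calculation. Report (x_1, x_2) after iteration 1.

(2.334, -3.000)

Iteration 1:
  x_1: GS value = (10 - (4)·0.000) / (6) = 1.667;  x_1 ← (1−ω)·0.000 + ω·1.667 = 2.334
  x_2: GS value = (-8 - (3)·2.334) / (7) = -2.143;  x_2 ← (1−ω)·0.000 + ω·-2.143 = -3.000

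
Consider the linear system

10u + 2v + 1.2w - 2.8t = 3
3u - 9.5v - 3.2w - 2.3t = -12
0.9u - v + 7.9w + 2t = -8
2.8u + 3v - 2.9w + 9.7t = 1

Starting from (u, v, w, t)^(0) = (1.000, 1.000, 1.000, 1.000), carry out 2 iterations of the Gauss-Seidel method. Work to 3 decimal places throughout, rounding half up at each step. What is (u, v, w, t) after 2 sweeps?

(0.132, 1.846, -0.650, -0.700)

Iteration 1:
  u = (3 - (2)·1.000 - (1.2)·1.000 - (-2.8)·1.000) / (10) = 0.260
  v = (-12 - (3)·0.260 - (-3.2)·1.000 - (-2.3)·1.000) / (-9.5) = 0.766
  w = (-8 - (0.9)·0.260 - (-1)·0.766 - (2)·1.000) / (7.9) = -1.198
  t = (1 - (2.8)·0.260 - (3)·0.766 - (-2.9)·-1.198) / (9.7) = -0.567
Iteration 2:
  u = (3 - (2)·0.766 - (1.2)·-1.198 - (-2.8)·-0.567) / (10) = 0.132
  v = (-12 - (3)·0.132 - (-3.2)·-1.198 - (-2.3)·-0.567) / (-9.5) = 1.846
  w = (-8 - (0.9)·0.132 - (-1)·1.846 - (2)·-0.567) / (7.9) = -0.650
  t = (1 - (2.8)·0.132 - (3)·1.846 - (-2.9)·-0.650) / (9.7) = -0.700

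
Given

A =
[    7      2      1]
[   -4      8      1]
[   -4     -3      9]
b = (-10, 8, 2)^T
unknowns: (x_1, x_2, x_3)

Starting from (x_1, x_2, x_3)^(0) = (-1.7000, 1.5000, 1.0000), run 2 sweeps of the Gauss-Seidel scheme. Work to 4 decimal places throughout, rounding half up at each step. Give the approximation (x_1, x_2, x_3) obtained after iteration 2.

Iteration 1:
  x_1 = (-10 - (2)·1.5000 - (1)·1.0000) / (7) = -2.0000
  x_2 = (8 - (-4)·-2.0000 - (1)·1.0000) / (8) = -0.1250
  x_3 = (2 - (-4)·-2.0000 - (-3)·-0.1250) / (9) = -0.7083
Iteration 2:
  x_1 = (-10 - (2)·-0.1250 - (1)·-0.7083) / (7) = -1.2917
  x_2 = (8 - (-4)·-1.2917 - (1)·-0.7083) / (8) = 0.4427
  x_3 = (2 - (-4)·-1.2917 - (-3)·0.4427) / (9) = -0.2043

(-1.2917, 0.4427, -0.2043)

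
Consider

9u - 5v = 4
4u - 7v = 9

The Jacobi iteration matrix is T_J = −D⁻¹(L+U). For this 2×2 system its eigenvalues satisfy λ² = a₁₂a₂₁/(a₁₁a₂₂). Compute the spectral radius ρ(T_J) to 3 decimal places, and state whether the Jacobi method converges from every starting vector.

a₁₂a₂₁/(a₁₁a₂₂) = (-5)·(4) / ((9)·(-7)) = 0.317460
ρ = √|0.317460| = √0.317460 = 0.563
ρ < 1, so Jacobi converges

0.563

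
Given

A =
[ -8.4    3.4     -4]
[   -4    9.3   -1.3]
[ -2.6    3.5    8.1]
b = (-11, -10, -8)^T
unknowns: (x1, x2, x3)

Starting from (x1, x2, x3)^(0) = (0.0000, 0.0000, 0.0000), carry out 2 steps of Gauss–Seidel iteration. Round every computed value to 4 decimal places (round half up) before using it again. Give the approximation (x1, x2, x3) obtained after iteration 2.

Iteration 1:
  x1 = (-11 - (3.4)·0.0000 - (-4)·0.0000) / (-8.4) = 1.3095
  x2 = (-10 - (-4)·1.3095 - (-1.3)·0.0000) / (9.3) = -0.5120
  x3 = (-8 - (-2.6)·1.3095 - (3.5)·-0.5120) / (8.1) = -0.3461
Iteration 2:
  x1 = (-11 - (3.4)·-0.5120 - (-4)·-0.3461) / (-8.4) = 1.2671
  x2 = (-10 - (-4)·1.2671 - (-1.3)·-0.3461) / (9.3) = -0.5787
  x3 = (-8 - (-2.6)·1.2671 - (3.5)·-0.5787) / (8.1) = -0.3309

(1.2671, -0.5787, -0.3309)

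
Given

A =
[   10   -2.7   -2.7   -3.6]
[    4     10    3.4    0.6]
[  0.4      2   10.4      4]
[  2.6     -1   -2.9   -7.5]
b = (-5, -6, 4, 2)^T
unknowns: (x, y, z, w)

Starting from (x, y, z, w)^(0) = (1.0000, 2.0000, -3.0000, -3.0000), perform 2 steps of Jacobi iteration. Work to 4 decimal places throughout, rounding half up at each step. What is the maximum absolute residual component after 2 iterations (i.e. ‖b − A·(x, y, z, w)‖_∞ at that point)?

12.6600

Iteration 1:
  x = (-5 - (-2.7)·2.0000 - (-2.7)·-3.0000 - (-3.6)·-3.0000) / (10) = -1.8500
  y = (-6 - (4)·1.0000 - (3.4)·-3.0000 - (0.6)·-3.0000) / (10) = 0.2000
  z = (4 - (0.4)·1.0000 - (2)·2.0000 - (4)·-3.0000) / (10.4) = 1.1154
  w = (2 - (2.6)·1.0000 - (-1)·2.0000 - (-2.9)·-3.0000) / (-7.5) = 0.9733
Iteration 2:
  x = (-5 - (-2.7)·0.2000 - (-2.7)·1.1154 - (-3.6)·0.9733) / (10) = 0.2055
  y = (-6 - (4)·-1.8500 - (3.4)·1.1154 - (0.6)·0.9733) / (10) = -0.2976
  z = (4 - (0.4)·-1.8500 - (2)·0.2000 - (4)·0.9733) / (10.4) = 0.0430
  w = (2 - (2.6)·-1.8500 - (-1)·0.2000 - (-2.9)·1.1154) / (-7.5) = -1.3660
Residual b − A·x = (-12.6600, -3.1726, 9.5298, -8.9522); ∞-norm = 12.6600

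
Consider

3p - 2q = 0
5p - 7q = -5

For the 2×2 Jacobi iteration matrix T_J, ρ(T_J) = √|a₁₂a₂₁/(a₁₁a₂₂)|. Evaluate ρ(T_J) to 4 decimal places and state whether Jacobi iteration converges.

a₁₂a₂₁/(a₁₁a₂₂) = (-2)·(5) / ((3)·(-7)) = 0.476190
ρ = √|0.476190| = √0.476190 = 0.6901
ρ < 1, so Jacobi converges

0.6901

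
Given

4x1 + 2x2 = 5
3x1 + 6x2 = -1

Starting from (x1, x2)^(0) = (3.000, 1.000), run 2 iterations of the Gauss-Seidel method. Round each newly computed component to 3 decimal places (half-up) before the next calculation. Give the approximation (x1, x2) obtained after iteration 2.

(1.521, -0.927)

Iteration 1:
  x1 = (5 - (2)·1.000) / (4) = 0.750
  x2 = (-1 - (3)·0.750) / (6) = -0.542
Iteration 2:
  x1 = (5 - (2)·-0.542) / (4) = 1.521
  x2 = (-1 - (3)·1.521) / (6) = -0.927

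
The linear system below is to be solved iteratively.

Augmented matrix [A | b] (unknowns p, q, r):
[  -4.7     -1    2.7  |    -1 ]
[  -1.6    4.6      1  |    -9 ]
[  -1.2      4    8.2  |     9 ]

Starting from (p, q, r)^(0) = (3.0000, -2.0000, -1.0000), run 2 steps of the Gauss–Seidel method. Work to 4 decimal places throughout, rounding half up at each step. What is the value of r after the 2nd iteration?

Iteration 1:
  p = (-1 - (-1)·-2.0000 - (2.7)·-1.0000) / (-4.7) = 0.0638
  q = (-9 - (-1.6)·0.0638 - (1)·-1.0000) / (4.6) = -1.7169
  r = (9 - (-1.2)·0.0638 - (4)·-1.7169) / (8.2) = 1.9444
Iteration 2:
  p = (-1 - (-1)·-1.7169 - (2.7)·1.9444) / (-4.7) = 1.6951
  q = (-9 - (-1.6)·1.6951 - (1)·1.9444) / (4.6) = -1.7896
  r = (9 - (-1.2)·1.6951 - (4)·-1.7896) / (8.2) = 2.2186

2.2186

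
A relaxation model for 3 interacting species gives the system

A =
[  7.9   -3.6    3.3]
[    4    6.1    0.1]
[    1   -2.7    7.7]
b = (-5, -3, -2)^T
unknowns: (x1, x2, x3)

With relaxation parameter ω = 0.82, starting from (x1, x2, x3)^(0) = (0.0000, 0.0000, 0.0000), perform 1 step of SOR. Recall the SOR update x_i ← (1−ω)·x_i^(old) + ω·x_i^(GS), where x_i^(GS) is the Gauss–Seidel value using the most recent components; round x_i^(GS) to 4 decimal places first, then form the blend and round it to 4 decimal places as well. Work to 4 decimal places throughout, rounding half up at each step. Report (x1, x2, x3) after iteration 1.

(-0.5190, -0.1242, -0.1934)

Iteration 1:
  x1: GS value = (-5 - (-3.6)·0.0000 - (3.3)·0.0000) / (7.9) = -0.6329;  x1 ← (1−ω)·0.0000 + ω·-0.6329 = -0.5190
  x2: GS value = (-3 - (4)·-0.5190 - (0.1)·0.0000) / (6.1) = -0.1515;  x2 ← (1−ω)·0.0000 + ω·-0.1515 = -0.1242
  x3: GS value = (-2 - (1)·-0.5190 - (-2.7)·-0.1242) / (7.7) = -0.2359;  x3 ← (1−ω)·0.0000 + ω·-0.2359 = -0.1934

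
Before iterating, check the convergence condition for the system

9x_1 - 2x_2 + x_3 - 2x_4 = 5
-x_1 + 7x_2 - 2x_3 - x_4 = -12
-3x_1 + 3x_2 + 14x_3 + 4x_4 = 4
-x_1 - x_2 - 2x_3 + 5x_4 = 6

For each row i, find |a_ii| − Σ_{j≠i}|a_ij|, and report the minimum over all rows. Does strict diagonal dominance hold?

row 1: |9| − (2+1+2) = 4
row 2: |7| − (1+2+1) = 3
row 3: |14| − (3+3+4) = 4
row 4: |5| − (1+1+2) = 1
minimum over rows = 1 → strictly diagonally dominant (convergence guaranteed)

1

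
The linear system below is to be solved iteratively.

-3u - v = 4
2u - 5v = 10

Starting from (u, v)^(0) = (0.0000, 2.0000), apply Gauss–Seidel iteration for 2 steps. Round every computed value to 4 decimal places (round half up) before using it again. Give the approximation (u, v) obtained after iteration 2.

(-0.4000, -2.1600)

Iteration 1:
  u = (4 - (-1)·2.0000) / (-3) = -2.0000
  v = (10 - (2)·-2.0000) / (-5) = -2.8000
Iteration 2:
  u = (4 - (-1)·-2.8000) / (-3) = -0.4000
  v = (10 - (2)·-0.4000) / (-5) = -2.1600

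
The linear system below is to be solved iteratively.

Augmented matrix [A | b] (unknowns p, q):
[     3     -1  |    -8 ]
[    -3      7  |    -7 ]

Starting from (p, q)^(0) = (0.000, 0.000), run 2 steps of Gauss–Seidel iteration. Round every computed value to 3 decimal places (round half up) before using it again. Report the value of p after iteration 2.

Iteration 1:
  p = (-8 - (-1)·0.000) / (3) = -2.667
  q = (-7 - (-3)·-2.667) / (7) = -2.143
Iteration 2:
  p = (-8 - (-1)·-2.143) / (3) = -3.381
  q = (-7 - (-3)·-3.381) / (7) = -2.449

-3.381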